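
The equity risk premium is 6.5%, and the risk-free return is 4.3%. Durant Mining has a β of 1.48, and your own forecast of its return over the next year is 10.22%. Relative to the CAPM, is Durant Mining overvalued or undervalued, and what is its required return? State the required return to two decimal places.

Required return = R_f + β·MRP = 4.3% + 1.48 × 6.5% = 13.92%
Forecast 10.22% < required 13.92% → the stock plots below the SML → overvalued.

Overvalued; required return 13.92%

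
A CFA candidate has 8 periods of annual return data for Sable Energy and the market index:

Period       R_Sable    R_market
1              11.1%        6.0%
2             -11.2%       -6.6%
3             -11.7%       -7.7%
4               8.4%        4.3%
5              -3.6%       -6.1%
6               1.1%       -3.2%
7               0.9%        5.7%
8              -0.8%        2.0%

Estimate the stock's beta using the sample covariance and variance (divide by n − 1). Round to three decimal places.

Mean R_i = (11.1 − 11.2 − 11.7 + 8.4 − 3.6 + 1.1 + 0.9 − 0.8) / 8 = -0.7250%
Mean R_m = (6.0 − 6.6 − 7.7 + 4.3 − 6.1 − 3.2 + 5.7 + 2.0) / 8 = -0.7000%
Σ(R_i − R̄_i)(R_m − R̄_m) = 284.6400  ⇒  Cov = 284.6400 / 7 = 40.6629
Σ(R_m − R̄_m)² = 237.3600  ⇒  Var(R_m) = 237.3600 / 7 = 33.9086
β = Cov / Var(R_m) = 40.6629 / 33.9086 = 1.1992

1.199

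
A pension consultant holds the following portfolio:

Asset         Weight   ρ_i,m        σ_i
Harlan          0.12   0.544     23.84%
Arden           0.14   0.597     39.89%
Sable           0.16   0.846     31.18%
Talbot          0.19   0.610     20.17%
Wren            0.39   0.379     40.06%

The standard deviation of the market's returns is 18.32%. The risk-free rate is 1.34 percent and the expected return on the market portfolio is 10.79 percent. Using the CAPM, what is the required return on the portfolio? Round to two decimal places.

β_Harlan = 0.544 × 23.84% / 18.32% = 0.7079
β_Arden = 0.597 × 39.89% / 18.32% = 1.2999
β_Sable = 0.846 × 31.18% / 18.32% = 1.4399
β_Talbot = 0.610 × 20.17% / 18.32% = 0.6716
β_Wren = 0.379 × 40.06% / 18.32% = 0.8288
β_P = Σ w_i β_i = 0.12×0.7079 + 0.14×1.2999 + 0.16×1.4399 + 0.19×0.6716 + 0.39×0.8288 = 0.9482
MRP = 10.79% − 1.34% = 9.45%
E(R_P) = R_f + β_P × MRP = 1.34% + 0.9482 × 9.45% = 10.30%

10.30%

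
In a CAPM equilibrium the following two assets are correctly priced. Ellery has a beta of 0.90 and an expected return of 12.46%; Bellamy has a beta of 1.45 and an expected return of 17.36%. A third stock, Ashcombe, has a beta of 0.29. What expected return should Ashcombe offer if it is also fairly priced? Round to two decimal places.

MRP (SML slope) = (17.36% − 12.46%) / (1.45 − 0.90) = 4.90% / 0.55 = 8.9091%
R_f (intercept) = 12.46% − 0.90 × 8.9091% = 4.4418%
E(R_Ashcombe) = R_f + β × MRP = 4.4418% + 0.29 × 8.9091% = 7.03%

7.03%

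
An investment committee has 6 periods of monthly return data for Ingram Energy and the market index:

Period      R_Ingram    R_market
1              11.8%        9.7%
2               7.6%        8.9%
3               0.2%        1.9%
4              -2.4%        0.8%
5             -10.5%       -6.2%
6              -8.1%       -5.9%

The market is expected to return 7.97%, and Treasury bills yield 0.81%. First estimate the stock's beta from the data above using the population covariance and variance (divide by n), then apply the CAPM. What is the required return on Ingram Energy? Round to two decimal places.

Mean R_i = (11.8 + 7.6 + 0.2 − 2.4 − 10.5 − 8.1) / 6 = -0.2333%
Mean R_m = (9.7 + 8.9 + 1.9 + 0.8 − 6.2 − 5.9) / 6 = 1.5333%
Σ(R_i − R̄_i)(R_m − R̄_m) = 295.5967  ⇒  Cov = 295.5967 / 6 = 49.2661
Σ(R_m − R̄_m)² = 236.6933  ⇒  Var(R_m) = 236.6933 / 6 = 39.4489
β = Cov / Var(R_m) = 49.2661 / 39.4489 = 1.2489
MRP = 7.97% − 0.81% = 7.16%
E(R) = R_f + β × MRP = 0.81% + 1.2489 × 7.16% = 9.75%

9.75%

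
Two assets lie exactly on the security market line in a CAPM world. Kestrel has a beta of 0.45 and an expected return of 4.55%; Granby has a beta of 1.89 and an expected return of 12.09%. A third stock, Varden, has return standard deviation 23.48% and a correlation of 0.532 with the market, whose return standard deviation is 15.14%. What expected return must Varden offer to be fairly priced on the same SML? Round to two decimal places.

MRP = (12.09% − 4.55%) / (1.89 − 0.45) = 5.2361%
R_f = 4.55% − 0.45 × 5.2361% = 2.1938%
β_Varden = ρ·σ_i/σ_m = 0.532 × 23.48 / 15.14 = 0.8251
E(R_Varden) = R_f + β × MRP = 2.1938% + 0.8251 × 5.2361% = 6.51%

6.51%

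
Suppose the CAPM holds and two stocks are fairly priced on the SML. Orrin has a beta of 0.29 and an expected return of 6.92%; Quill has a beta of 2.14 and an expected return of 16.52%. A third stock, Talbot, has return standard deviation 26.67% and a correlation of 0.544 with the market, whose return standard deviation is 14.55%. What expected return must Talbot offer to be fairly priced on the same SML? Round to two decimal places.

10.59%

MRP = (16.52% − 6.92%) / (2.14 − 0.29) = 5.1892%
R_f = 6.92% − 0.29 × 5.1892% = 5.4151%
β_Talbot = ρ·σ_i/σ_m = 0.544 × 26.67 / 14.55 = 0.9971
E(R_Talbot) = R_f + β × MRP = 5.4151% + 0.9971 × 5.1892% = 10.59%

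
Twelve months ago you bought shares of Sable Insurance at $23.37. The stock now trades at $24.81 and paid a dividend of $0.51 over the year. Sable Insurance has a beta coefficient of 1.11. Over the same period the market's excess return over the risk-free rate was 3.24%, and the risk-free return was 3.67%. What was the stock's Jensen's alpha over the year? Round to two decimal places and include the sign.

+1.08%

Realised HPR = (P1 + D1 − P0) / P0 = (24.81 + 0.51 − 23.37) / 23.37 = 1.95 / 23.37 = 8.3440%
CAPM required = R_f + β·MRP = 3.67% + 1.11 × 3.24% = 7.2664%
α = realised − required = 8.3440% − 7.2664% = +1.08%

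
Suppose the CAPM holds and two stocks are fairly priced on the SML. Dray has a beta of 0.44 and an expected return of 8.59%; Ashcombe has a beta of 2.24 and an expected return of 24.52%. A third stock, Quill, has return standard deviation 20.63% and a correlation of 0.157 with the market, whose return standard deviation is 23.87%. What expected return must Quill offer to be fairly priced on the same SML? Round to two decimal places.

5.90%

MRP = (24.52% − 8.59%) / (2.24 − 0.44) = 8.8500%
R_f = 8.59% − 0.44 × 8.8500% = 4.6960%
β_Quill = ρ·σ_i/σ_m = 0.157 × 20.63 / 23.87 = 0.1357
E(R_Quill) = R_f + β × MRP = 4.6960% + 0.1357 × 8.8500% = 5.90%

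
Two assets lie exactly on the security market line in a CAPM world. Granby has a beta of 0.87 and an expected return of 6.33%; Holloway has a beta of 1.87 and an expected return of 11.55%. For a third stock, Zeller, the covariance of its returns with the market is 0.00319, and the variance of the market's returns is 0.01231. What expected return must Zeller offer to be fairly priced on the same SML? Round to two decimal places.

3.14%

MRP = (11.55% − 6.33%) / (1.87 − 0.87) = 5.2200%
R_f = 6.33% − 0.87 × 5.2200% = 1.7886%
β_Zeller = Cov / Var(R_m) = 0.00319 / 0.01231 = 0.2591
E(R_Zeller) = R_f + β × MRP = 1.7886% + 0.2591 × 5.2200% = 3.14%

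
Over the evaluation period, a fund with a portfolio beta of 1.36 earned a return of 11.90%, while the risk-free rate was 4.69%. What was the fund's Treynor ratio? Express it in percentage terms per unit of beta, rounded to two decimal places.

5.30%

Treynor = (R_P − R_f) / β_P = (11.90% − 4.69%) / 1.3600 = 7.21% / 1.3600 = 5.30%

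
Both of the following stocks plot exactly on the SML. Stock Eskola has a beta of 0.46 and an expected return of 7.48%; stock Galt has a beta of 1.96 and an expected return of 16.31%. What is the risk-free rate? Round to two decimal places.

4.77%

Both satisfy E(R) = R_f + β·MRP, so the slope of the SML is
MRP = (16.31% − 7.48%) / (1.96 − 0.46) = 8.83% / 1.50 = 5.8867%
R_f = E(R_Eskola) − β_Eskola·MRP = 7.48% − 0.46 × 5.8867% = 4.7721%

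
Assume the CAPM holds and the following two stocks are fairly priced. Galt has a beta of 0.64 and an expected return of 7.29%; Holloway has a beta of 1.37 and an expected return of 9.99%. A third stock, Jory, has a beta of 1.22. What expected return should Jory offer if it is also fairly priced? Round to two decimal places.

9.44%

MRP (SML slope) = (9.99% − 7.29%) / (1.37 − 0.64) = 2.70% / 0.73 = 3.6986%
R_f (intercept) = 7.29% − 0.64 × 3.6986% = 4.9229%
E(R_Jory) = R_f + β × MRP = 4.9229% + 1.22 × 3.6986% = 9.44%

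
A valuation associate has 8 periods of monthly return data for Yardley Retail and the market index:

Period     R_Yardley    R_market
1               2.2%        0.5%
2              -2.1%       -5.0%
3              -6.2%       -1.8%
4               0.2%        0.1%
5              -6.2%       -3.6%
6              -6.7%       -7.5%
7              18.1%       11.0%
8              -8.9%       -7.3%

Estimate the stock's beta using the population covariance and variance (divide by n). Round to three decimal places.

Mean R_i = (2.2 − 2.1 − 6.2 + 0.2 − 6.2 − 6.7 + 18.1 − 8.9) / 8 = -1.2000%
Mean R_m = (0.5 − 5.0 − 1.8 + 0.1 − 3.6 − 7.5 + 11.0 − 7.3) / 8 = -1.7000%
Σ(R_i − R̄_i)(R_m − R̄_m) = 343.1000  ⇒  Cov = 343.1000 / 8 = 42.8875
Σ(R_m − R̄_m)² = 248.8800  ⇒  Var(R_m) = 248.8800 / 8 = 31.1100
β = Cov / Var(R_m) = 42.8875 / 31.1100 = 1.3786

1.379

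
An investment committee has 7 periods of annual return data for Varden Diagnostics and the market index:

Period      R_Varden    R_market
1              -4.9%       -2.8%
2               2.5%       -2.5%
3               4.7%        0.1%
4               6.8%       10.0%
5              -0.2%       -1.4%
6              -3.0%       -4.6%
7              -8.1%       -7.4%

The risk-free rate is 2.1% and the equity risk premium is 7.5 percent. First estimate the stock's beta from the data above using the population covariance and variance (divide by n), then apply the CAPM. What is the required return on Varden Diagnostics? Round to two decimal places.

8.19%

Mean R_i = (-4.9 + 2.5 + 4.7 + 6.8 − 0.2 − 3.0 − 8.1) / 7 = -0.3143%
Mean R_m = (-2.8 − 2.5 + 0.1 + 10.0 − 1.4 − 4.6 − 7.4) / 7 = -1.2286%
Σ(R_i − R̄_i)(R_m − R̄_m) = 147.2571  ⇒  Cov = 147.2571 / 7 = 21.0367
Σ(R_m − R̄_m)² = 181.4143  ⇒  Var(R_m) = 181.4143 / 7 = 25.9163
β = Cov / Var(R_m) = 21.0367 / 25.9163 = 0.8117
E(R) = R_f + β × MRP = 2.1% + 0.8117 × 7.5% = 8.19%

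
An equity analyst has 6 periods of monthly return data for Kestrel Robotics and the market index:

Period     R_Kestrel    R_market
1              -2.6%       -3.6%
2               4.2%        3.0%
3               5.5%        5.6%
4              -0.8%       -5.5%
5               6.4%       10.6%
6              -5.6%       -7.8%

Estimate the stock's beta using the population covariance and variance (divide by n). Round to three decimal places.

0.649

Mean R_i = (-2.6 + 4.2 + 5.5 − 0.8 + 6.4 − 5.6) / 6 = 1.1833%
Mean R_m = (-3.6 + 3.0 + 5.6 − 5.5 + 10.6 − 7.8) / 6 = 0.3833%
Σ(R_i − R̄_i)(R_m − R̄_m) = 165.9583  ⇒  Cov = 165.9583 / 6 = 27.6597
Σ(R_m − R̄_m)² = 255.8883  ⇒  Var(R_m) = 255.8883 / 6 = 42.6481
β = Cov / Var(R_m) = 27.6597 / 42.6481 = 0.6486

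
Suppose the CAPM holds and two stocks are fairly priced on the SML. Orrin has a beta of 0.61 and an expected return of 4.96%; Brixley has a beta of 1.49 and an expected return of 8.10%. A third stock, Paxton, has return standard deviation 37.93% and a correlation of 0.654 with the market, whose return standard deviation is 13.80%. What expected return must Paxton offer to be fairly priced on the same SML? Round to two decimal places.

MRP = (8.10% − 4.96%) / (1.49 − 0.61) = 3.5682%
R_f = 4.96% − 0.61 × 3.5682% = 2.7834%
β_Paxton = ρ·σ_i/σ_m = 0.654 × 37.93 / 13.80 = 1.7976
E(R_Paxton) = R_f + β × MRP = 2.7834% + 1.7976 × 3.5682% = 9.20%

9.20%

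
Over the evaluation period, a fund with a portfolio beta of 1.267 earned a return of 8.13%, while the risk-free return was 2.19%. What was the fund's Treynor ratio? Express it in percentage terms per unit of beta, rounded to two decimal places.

Treynor = (R_P − R_f) / β_P = (8.13% − 2.19%) / 1.2670 = 5.94% / 1.2670 = 4.69%

4.69%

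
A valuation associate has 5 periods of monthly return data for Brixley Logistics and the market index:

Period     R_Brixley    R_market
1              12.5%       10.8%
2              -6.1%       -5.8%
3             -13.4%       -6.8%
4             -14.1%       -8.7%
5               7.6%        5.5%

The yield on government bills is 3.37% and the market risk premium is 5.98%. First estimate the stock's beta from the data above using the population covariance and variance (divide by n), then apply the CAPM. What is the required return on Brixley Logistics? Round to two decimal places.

11.66%

Mean R_i = (12.5 − 6.1 − 13.4 − 14.1 + 7.6) / 5 = -2.7000%
Mean R_m = (10.8 − 5.8 − 6.8 − 8.7 + 5.5) / 5 = -1.0000%
Σ(R_i − R̄_i)(R_m − R̄_m) = 412.4700  ⇒  Cov = 412.4700 / 5 = 82.4940
Σ(R_m − R̄_m)² = 297.4600  ⇒  Var(R_m) = 297.4600 / 5 = 59.4920
β = Cov / Var(R_m) = 82.4940 / 59.4920 = 1.3866
E(R) = R_f + β × MRP = 3.37% + 1.3866 × 5.98% = 11.66%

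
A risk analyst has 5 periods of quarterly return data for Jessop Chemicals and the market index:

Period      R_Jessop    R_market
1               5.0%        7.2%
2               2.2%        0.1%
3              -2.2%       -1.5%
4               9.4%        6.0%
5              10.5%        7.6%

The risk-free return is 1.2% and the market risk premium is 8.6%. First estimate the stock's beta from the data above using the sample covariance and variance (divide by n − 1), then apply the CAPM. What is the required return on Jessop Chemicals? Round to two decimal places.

Mean R_i = (5.0 + 2.2 − 2.2 + 9.4 + 10.5) / 5 = 4.9800%
Mean R_m = (7.2 + 0.1 − 1.5 + 6.0 + 7.6) / 5 = 3.8800%
Σ(R_i − R̄_i)(R_m − R̄_m) = 79.1080  ⇒  Cov = 79.1080 / 4 = 19.7770
Σ(R_m − R̄_m)² = 72.5880  ⇒  Var(R_m) = 72.5880 / 4 = 18.1470
β = Cov / Var(R_m) = 19.7770 / 18.1470 = 1.0898
E(R) = R_f + β × MRP = 1.2% + 1.0898 × 8.6% = 10.57%

10.57%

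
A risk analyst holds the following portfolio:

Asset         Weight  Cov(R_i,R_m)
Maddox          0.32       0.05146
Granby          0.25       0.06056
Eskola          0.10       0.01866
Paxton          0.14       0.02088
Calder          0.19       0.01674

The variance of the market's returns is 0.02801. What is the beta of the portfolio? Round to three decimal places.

β_Maddox = 0.05146 / 0.02801 = 1.8372
β_Granby = 0.06056 / 0.02801 = 2.1621
β_Eskola = 0.01866 / 0.02801 = 0.6662
β_Paxton = 0.02088 / 0.02801 = 0.7454
β_Calder = 0.01674 / 0.02801 = 0.5976
β_P = Σ w_i β_i = 0.32×1.8372 + 0.25×2.1621 + 0.10×0.6662 + 0.14×0.7454 + 0.19×0.5976 = 1.4129

1.413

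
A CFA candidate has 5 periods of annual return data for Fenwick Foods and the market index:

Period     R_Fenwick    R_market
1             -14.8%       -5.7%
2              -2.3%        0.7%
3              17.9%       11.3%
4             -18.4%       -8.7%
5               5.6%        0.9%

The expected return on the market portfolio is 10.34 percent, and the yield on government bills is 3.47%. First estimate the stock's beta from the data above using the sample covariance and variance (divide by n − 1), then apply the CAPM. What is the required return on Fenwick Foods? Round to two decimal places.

Mean R_i = (-14.8 − 2.3 + 17.9 − 18.4 + 5.6) / 5 = -2.4000%
Mean R_m = (-5.7 + 0.7 + 11.3 − 8.7 + 0.9) / 5 = -0.3000%
Σ(R_i − R̄_i)(R_m − R̄_m) = 446.5400  ⇒  Cov = 446.5400 / 4 = 111.6350
Σ(R_m − R̄_m)² = 236.7200  ⇒  Var(R_m) = 236.7200 / 4 = 59.1800
β = Cov / Var(R_m) = 111.6350 / 59.1800 = 1.8864
MRP = 10.34% − 3.47% = 6.87%
E(R) = R_f + β × MRP = 3.47% + 1.8864 × 6.87% = 16.43%

16.43%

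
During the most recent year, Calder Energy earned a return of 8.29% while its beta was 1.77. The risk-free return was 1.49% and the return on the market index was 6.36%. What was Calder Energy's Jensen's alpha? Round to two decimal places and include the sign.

Market excess return = 6.36% − 1.49% = 4.87%
CAPM benchmark = R_f + β(R_m − R_f) = 1.49% + 1.77 × 4.87% = 10.1099%
α = actual − benchmark = 8.29% − 10.1099% = -1.82%

-1.82%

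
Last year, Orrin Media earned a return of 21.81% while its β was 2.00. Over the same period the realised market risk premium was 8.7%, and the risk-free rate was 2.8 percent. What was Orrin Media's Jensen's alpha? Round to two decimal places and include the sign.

CAPM benchmark = R_f + β(R_m − R_f) = 2.8% + 2.00 × 8.7% = 20.2000%
α = actual − benchmark = 21.81% − 20.2000% = +1.61%

+1.61%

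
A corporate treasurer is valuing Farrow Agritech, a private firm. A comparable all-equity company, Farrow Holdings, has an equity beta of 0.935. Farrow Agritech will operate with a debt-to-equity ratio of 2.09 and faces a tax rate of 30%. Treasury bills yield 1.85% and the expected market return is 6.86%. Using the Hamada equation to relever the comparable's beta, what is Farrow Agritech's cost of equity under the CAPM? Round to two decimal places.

β_L = β_U × [1 + (1 − t)(D/E)] = 0.935 × [1 + (1 − 0.30) × 2.09]
    = 0.935 × [1 + 0.70 × 2.09] = 0.935 × 2.4630 = 2.3029
MRP = 6.86% − 1.85% = 5.01%
E(R) = R_f + β_L × MRP = 1.85% + 2.3029 × 5.01% = 13.39%

13.39%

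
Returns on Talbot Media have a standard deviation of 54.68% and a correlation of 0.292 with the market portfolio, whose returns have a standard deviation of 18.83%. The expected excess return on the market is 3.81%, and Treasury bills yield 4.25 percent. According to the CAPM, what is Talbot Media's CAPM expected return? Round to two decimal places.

β = ρ × σ_i / σ_m = 0.292 × 54.68% / 18.83% = 0.8479
E(R) = 4.25% + 0.8479 × 3.81% = 7.48%

7.48%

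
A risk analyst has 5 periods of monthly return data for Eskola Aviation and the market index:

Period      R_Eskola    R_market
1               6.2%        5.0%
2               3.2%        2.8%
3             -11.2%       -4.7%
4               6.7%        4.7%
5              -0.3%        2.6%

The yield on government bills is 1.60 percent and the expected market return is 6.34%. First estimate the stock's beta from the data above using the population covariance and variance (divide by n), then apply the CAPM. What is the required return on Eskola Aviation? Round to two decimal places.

10.28%

Mean R_i = (6.2 + 3.2 − 11.2 + 6.7 − 0.3) / 5 = 0.9200%
Mean R_m = (5.0 + 2.8 − 4.7 + 4.7 + 2.6) / 5 = 2.0800%
Σ(R_i − R̄_i)(R_m − R̄_m) = 113.7420  ⇒  Cov = 113.7420 / 5 = 22.7484
Σ(R_m − R̄_m)² = 62.1480  ⇒  Var(R_m) = 62.1480 / 5 = 12.4296
β = Cov / Var(R_m) = 22.7484 / 12.4296 = 1.8302
MRP = 6.34% − 1.60% = 4.74%
E(R) = R_f + β × MRP = 1.60% + 1.8302 × 4.74% = 10.28%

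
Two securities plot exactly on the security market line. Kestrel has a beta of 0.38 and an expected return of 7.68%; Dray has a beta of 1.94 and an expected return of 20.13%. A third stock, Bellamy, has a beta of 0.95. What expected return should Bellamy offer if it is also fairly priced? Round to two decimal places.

12.23%

MRP (SML slope) = (20.13% − 7.68%) / (1.94 − 0.38) = 12.45% / 1.56 = 7.9808%
R_f (intercept) = 7.68% − 0.38 × 7.9808% = 4.6473%
E(R_Bellamy) = R_f + β × MRP = 4.6473% + 0.95 × 7.9808% = 12.23%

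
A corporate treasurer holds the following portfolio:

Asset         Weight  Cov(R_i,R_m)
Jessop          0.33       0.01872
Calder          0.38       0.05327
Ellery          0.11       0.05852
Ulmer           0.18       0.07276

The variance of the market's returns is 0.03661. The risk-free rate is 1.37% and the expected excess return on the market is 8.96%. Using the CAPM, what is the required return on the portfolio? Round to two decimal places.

β_Jessop = 0.01872 / 0.03661 = 0.5113
β_Calder = 0.05327 / 0.03661 = 1.4551
β_Ellery = 0.05852 / 0.03661 = 1.5985
β_Ulmer = 0.07276 / 0.03661 = 1.9874
β_P = Σ w_i β_i = 0.33×0.5113 + 0.38×1.4551 + 0.11×1.5985 + 0.18×1.9874 = 1.2552
E(R_P) = R_f + β_P × MRP = 1.37% + 1.2552 × 8.96% = 12.62%

12.62%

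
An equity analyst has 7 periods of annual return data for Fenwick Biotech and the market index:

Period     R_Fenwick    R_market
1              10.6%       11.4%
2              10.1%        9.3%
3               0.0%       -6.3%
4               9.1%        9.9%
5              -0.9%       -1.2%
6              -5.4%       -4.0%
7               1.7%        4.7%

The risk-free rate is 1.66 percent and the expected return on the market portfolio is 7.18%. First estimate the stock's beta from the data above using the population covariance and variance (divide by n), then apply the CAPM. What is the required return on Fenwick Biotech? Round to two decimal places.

Mean R_i = (10.6 + 10.1 + 0.0 + 9.1 − 0.9 − 5.4 + 1.7) / 7 = 3.6000%
Mean R_m = (11.4 + 9.3 − 6.3 + 9.9 − 1.2 − 4.0 + 4.7) / 7 = 3.4000%
Σ(R_i − R̄_i)(R_m − R̄_m) = 249.8500  ⇒  Cov = 249.8500 / 7 = 35.6929
Σ(R_m − R̄_m)² = 312.7600  ⇒  Var(R_m) = 312.7600 / 7 = 44.6800
β = Cov / Var(R_m) = 35.6929 / 44.6800 = 0.7989
MRP = 7.18% − 1.66% = 5.52%
E(R) = R_f + β × MRP = 1.66% + 0.7989 × 5.52% = 6.07%

6.07%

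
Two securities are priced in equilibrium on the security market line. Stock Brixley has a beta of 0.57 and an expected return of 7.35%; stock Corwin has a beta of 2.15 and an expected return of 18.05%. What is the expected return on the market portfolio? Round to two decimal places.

10.26%

Both satisfy E(R) = R_f + β·MRP, so the slope of the SML is
MRP = (18.05% − 7.35%) / (2.15 − 0.57) = 10.70% / 1.58 = 6.7722%
R_f = E(R_Brixley) − β_Brixley·MRP = 7.35% − 0.57 × 6.7722% = 3.4898%
E(R_m) = R_f + MRP = 3.4898% + 6.7722% = 10.26%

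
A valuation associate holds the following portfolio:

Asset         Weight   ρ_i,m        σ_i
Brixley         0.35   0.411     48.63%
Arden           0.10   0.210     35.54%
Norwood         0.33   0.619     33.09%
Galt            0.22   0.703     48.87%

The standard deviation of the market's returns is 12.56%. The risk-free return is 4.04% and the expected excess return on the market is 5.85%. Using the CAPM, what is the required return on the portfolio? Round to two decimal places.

β_Brixley = 0.411 × 48.63% / 12.56% = 1.5913
β_Arden = 0.210 × 35.54% / 12.56% = 0.5942
β_Norwood = 0.619 × 33.09% / 12.56% = 1.6308
β_Galt = 0.703 × 48.87% / 12.56% = 2.7353
β_P = Σ w_i β_i = 0.35×1.5913 + 0.10×0.5942 + 0.33×1.6308 + 0.22×2.7353 = 1.7563
E(R_P) = R_f + β_P × MRP = 4.04% + 1.7563 × 5.85% = 14.31%

14.31%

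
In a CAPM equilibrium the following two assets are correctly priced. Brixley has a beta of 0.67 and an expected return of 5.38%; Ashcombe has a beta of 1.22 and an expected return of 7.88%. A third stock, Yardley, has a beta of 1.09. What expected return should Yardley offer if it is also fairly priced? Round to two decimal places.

7.29%

MRP (SML slope) = (7.88% − 5.38%) / (1.22 − 0.67) = 2.50% / 0.55 = 4.5455%
R_f (intercept) = 5.38% − 0.67 × 4.5455% = 2.3345%
E(R_Yardley) = R_f + β × MRP = 2.3345% + 1.09 × 4.5455% = 7.29%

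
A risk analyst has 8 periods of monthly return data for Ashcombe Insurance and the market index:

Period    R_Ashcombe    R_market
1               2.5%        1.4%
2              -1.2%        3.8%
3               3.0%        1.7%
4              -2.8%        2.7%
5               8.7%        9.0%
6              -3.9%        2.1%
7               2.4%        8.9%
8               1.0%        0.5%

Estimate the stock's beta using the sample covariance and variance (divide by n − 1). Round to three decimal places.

Mean R_i = (2.5 − 1.2 + 3.0 − 2.8 + 8.7 − 3.9 + 2.4 + 1.0) / 8 = 1.2125%
Mean R_m = (1.4 + 3.8 + 1.7 + 2.7 + 9.0 + 2.1 + 8.9 + 0.5) / 8 = 3.7625%
Σ(R_i − R̄_i)(R_m − R̄_m) = 51.9538  ⇒  Cov = 51.9538 / 7 = 7.4220
Σ(R_m − R̄_m)² = 78.1988  ⇒  Var(R_m) = 78.1988 / 7 = 11.1713
β = Cov / Var(R_m) = 7.4220 / 11.1713 = 0.6644

0.664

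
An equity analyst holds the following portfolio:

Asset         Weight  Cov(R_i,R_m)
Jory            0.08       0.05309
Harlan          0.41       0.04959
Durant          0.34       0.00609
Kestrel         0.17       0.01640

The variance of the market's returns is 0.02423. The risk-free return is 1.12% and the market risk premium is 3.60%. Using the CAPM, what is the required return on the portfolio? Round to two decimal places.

5.49%

β_Jory = 0.05309 / 0.02423 = 2.1911
β_Harlan = 0.04959 / 0.02423 = 2.0466
β_Durant = 0.00609 / 0.02423 = 0.2513
β_Kestrel = 0.01640 / 0.02423 = 0.6768
β_P = Σ w_i β_i = 0.08×2.1911 + 0.41×2.0466 + 0.34×0.2513 + 0.17×0.6768 = 1.2149
E(R_P) = R_f + β_P × MRP = 1.12% + 1.2149 × 3.60% = 5.49%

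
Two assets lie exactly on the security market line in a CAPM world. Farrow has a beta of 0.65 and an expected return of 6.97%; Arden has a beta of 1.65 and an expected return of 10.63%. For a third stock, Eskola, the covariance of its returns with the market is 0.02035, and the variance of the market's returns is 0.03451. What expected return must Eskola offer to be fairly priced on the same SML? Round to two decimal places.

6.75%

MRP = (10.63% − 6.97%) / (1.65 − 0.65) = 3.6600%
R_f = 6.97% − 0.65 × 3.6600% = 4.5910%
β_Eskola = Cov / Var(R_m) = 0.02035 / 0.03451 = 0.5897
E(R_Eskola) = R_f + β × MRP = 4.5910% + 0.5897 × 3.6600% = 6.75%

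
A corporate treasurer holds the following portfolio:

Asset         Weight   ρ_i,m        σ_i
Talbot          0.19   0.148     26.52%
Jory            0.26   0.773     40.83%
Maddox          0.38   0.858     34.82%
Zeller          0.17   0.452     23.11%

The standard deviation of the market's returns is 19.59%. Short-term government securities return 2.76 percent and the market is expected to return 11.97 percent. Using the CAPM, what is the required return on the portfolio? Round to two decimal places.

13.14%

β_Talbot = 0.148 × 26.52% / 19.59% = 0.2004
β_Jory = 0.773 × 40.83% / 19.59% = 1.6111
β_Maddox = 0.858 × 34.82% / 19.59% = 1.5250
β_Zeller = 0.452 × 23.11% / 19.59% = 0.5332
β_P = Σ w_i β_i = 0.19×0.2004 + 0.26×1.6111 + 0.38×1.5250 + 0.17×0.5332 = 1.1271
MRP = 11.97% − 2.76% = 9.21%
E(R_P) = R_f + β_P × MRP = 2.76% + 1.1271 × 9.21% = 13.14%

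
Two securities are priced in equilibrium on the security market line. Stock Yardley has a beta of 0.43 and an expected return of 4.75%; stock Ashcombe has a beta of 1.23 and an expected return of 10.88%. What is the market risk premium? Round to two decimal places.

Both satisfy E(R) = R_f + β·MRP, so the slope of the SML is
MRP = (10.88% − 4.75%) / (1.23 − 0.43) = 6.13% / 0.80 = 7.6625%

7.66%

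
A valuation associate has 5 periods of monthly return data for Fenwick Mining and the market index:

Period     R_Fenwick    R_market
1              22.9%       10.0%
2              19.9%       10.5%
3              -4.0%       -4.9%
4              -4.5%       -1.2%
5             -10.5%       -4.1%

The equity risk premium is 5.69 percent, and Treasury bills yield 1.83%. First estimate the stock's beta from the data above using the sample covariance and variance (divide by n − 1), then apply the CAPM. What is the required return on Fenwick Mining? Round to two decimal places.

Mean R_i = (22.9 + 19.9 − 4.0 − 4.5 − 10.5) / 5 = 4.7600%
Mean R_m = (10.0 + 10.5 − 4.9 − 1.2 − 4.1) / 5 = 2.0600%
Σ(R_i − R̄_i)(R_m − R̄_m) = 456.9720  ⇒  Cov = 456.9720 / 4 = 114.2430
Σ(R_m − R̄_m)² = 231.2920  ⇒  Var(R_m) = 231.2920 / 4 = 57.8230
β = Cov / Var(R_m) = 114.2430 / 57.8230 = 1.9757
E(R) = R_f + β × MRP = 1.83% + 1.9757 × 5.69% = 13.07%

13.07%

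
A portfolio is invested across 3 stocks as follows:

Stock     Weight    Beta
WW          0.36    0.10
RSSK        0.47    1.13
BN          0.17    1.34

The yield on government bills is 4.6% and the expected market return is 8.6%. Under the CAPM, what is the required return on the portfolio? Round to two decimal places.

β_P = Σ w_i β_i = 0.36×0.10 + 0.47×1.13 + 0.17×1.34 = 0.7949
MRP = 8.6% − 4.6% = 4.00%
E(R_P) = R_f + β_P × MRP = 4.6% + 0.7949 × 4.0% = 7.78%

7.78%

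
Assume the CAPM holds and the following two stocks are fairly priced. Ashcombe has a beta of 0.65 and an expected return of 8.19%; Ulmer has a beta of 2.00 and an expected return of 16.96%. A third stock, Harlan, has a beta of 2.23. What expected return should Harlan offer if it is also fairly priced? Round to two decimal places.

MRP (SML slope) = (16.96% − 8.19%) / (2.00 − 0.65) = 8.77% / 1.35 = 6.4963%
R_f (intercept) = 8.19% − 0.65 × 6.4963% = 3.9674%
E(R_Harlan) = R_f + β × MRP = 3.9674% + 2.23 × 6.4963% = 18.45%

18.45%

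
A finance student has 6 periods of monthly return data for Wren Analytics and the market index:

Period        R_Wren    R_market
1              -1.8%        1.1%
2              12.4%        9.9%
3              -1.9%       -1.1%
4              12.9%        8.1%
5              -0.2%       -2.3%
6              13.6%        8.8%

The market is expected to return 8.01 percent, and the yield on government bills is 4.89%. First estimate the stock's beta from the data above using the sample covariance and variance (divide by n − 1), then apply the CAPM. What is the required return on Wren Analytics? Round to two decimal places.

9.18%

Mean R_i = (-1.8 + 12.4 − 1.9 + 12.9 − 0.2 + 13.6) / 6 = 5.8333%
Mean R_m = (1.1 + 9.9 − 1.1 + 8.1 − 2.3 + 8.8) / 6 = 4.0833%
Σ(R_i − R̄_i)(R_m − R̄_m) = 204.5833  ⇒  Cov = 204.5833 / 5 = 40.9167
Σ(R_m − R̄_m)² = 148.7283  ⇒  Var(R_m) = 148.7283 / 5 = 29.7457
β = Cov / Var(R_m) = 40.9167 / 29.7457 = 1.3756
MRP = 8.01% − 4.89% = 3.12%
E(R) = R_f + β × MRP = 4.89% + 1.3756 × 3.12% = 9.18%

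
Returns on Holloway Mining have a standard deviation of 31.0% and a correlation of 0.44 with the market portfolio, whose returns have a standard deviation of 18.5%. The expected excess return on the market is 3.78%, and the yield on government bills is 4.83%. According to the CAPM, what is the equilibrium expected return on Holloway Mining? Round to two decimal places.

β = ρ × σ_i / σ_m = 0.44 × 31.0% / 18.5% = 0.7373
E(R) = 4.83% + 0.7373 × 3.78% = 7.62%

7.62%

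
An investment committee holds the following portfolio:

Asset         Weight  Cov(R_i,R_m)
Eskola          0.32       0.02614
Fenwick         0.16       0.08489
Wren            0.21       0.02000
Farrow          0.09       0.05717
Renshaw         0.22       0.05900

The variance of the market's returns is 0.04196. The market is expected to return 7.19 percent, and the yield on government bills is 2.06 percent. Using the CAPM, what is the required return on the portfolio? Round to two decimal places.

β_Eskola = 0.02614 / 0.04196 = 0.6230
β_Fenwick = 0.08489 / 0.04196 = 2.0231
β_Wren = 0.02000 / 0.04196 = 0.4766
β_Farrow = 0.05717 / 0.04196 = 1.3625
β_Renshaw = 0.05900 / 0.04196 = 1.4061
β_P = Σ w_i β_i = 0.32×0.6230 + 0.16×2.0231 + 0.21×0.4766 + 0.09×1.3625 + 0.22×1.4061 = 1.0551
MRP = 7.19% − 2.06% = 5.13%
E(R_P) = R_f + β_P × MRP = 2.06% + 1.0551 × 5.13% = 7.47%

7.47%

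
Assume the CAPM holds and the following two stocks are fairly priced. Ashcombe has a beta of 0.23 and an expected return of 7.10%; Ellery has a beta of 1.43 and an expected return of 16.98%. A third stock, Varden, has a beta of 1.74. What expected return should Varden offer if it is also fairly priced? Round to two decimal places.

MRP (SML slope) = (16.98% − 7.10%) / (1.43 − 0.23) = 9.88% / 1.20 = 8.2333%
R_f (intercept) = 7.10% − 0.23 × 8.2333% = 5.2063%
E(R_Varden) = R_f + β × MRP = 5.2063% + 1.74 × 8.2333% = 19.53%

19.53%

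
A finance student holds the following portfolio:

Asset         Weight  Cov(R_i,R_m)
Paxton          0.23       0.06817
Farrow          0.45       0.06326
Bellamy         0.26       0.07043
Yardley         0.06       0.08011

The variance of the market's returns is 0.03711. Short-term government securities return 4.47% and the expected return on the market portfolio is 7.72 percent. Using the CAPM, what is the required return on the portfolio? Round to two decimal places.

β_Paxton = 0.06817 / 0.03711 = 1.8370
β_Farrow = 0.06326 / 0.03711 = 1.7047
β_Bellamy = 0.07043 / 0.03711 = 1.8979
β_Yardley = 0.08011 / 0.03711 = 2.1587
β_P = Σ w_i β_i = 0.23×1.8370 + 0.45×1.7047 + 0.26×1.8979 + 0.06×2.1587 = 1.8126
MRP = 7.72% − 4.47% = 3.25%
E(R_P) = R_f + β_P × MRP = 4.47% + 1.8126 × 3.25% = 10.36%

10.36%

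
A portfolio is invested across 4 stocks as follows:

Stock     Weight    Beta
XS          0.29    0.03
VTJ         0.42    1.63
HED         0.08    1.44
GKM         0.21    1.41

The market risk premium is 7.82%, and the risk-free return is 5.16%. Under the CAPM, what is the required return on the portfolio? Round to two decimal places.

13.80%

β_P = Σ w_i β_i = 0.29×0.03 + 0.42×1.63 + 0.08×1.44 + 0.21×1.41 = 1.1046
E(R_P) = R_f + β_P × MRP = 5.16% + 1.1046 × 7.82% = 13.80%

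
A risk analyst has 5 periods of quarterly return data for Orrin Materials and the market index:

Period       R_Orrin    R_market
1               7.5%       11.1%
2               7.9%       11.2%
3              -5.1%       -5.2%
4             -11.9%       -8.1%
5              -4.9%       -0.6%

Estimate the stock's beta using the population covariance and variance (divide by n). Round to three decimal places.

0.942

Mean R_i = (7.5 + 7.9 − 5.1 − 11.9 − 4.9) / 5 = -1.3000%
Mean R_m = (11.1 + 11.2 − 5.2 − 8.1 − 0.6) / 5 = 1.6800%
Σ(R_i − R̄_i)(R_m − R̄_m) = 308.5000  ⇒  Cov = 308.5000 / 5 = 61.7000
Σ(R_m − R̄_m)² = 327.5480  ⇒  Var(R_m) = 327.5480 / 5 = 65.5096
β = Cov / Var(R_m) = 61.7000 / 65.5096 = 0.9418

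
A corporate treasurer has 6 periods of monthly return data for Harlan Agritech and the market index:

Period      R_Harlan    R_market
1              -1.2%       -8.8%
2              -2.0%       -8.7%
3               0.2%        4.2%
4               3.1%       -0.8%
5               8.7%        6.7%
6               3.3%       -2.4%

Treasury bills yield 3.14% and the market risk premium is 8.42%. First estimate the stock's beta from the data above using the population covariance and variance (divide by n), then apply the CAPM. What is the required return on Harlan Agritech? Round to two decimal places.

Mean R_i = (-1.2 − 2.0 + 0.2 + 3.1 + 8.7 + 3.3) / 6 = 2.0167%
Mean R_m = (-8.8 − 8.7 + 4.2 − 0.8 + 6.7 − 2.4) / 6 = -1.6333%
Σ(R_i − R̄_i)(R_m − R̄_m) = 96.4533  ⇒  Cov = 96.4533 / 6 = 16.0756
Σ(R_m − R̄_m)² = 206.0533  ⇒  Var(R_m) = 206.0533 / 6 = 34.3422
β = Cov / Var(R_m) = 16.0756 / 34.3422 = 0.4681
E(R) = R_f + β × MRP = 3.14% + 0.4681 × 8.42% = 7.08%

7.08%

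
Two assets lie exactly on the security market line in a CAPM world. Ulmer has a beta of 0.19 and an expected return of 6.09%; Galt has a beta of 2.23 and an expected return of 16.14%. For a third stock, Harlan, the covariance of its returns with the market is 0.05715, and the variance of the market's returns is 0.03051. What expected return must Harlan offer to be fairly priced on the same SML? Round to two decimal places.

MRP = (16.14% − 6.09%) / (2.23 − 0.19) = 4.9265%
R_f = 6.09% − 0.19 × 4.9265% = 5.1540%
β_Harlan = Cov / Var(R_m) = 0.05715 / 0.03051 = 1.8732
E(R_Harlan) = R_f + β × MRP = 5.1540% + 1.8732 × 4.9265% = 14.38%

14.38%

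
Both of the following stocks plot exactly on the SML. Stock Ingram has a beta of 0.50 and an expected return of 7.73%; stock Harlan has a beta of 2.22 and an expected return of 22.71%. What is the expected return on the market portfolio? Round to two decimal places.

12.08%

Both satisfy E(R) = R_f + β·MRP, so the slope of the SML is
MRP = (22.71% − 7.73%) / (2.22 − 0.50) = 14.98% / 1.72 = 8.7093%
R_f = E(R_Ingram) − β_Ingram·MRP = 7.73% − 0.50 × 8.7093% = 3.3754%
E(R_m) = R_f + MRP = 3.3754% + 8.7093% = 12.08%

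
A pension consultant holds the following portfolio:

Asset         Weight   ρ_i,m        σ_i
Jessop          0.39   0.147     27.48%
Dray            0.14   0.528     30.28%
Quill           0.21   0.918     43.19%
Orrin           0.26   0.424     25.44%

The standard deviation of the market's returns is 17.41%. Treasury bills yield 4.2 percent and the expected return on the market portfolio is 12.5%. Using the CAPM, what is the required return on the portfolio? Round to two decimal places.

β_Jessop = 0.147 × 27.48% / 17.41% = 0.2320
β_Dray = 0.528 × 30.28% / 17.41% = 0.9183
β_Quill = 0.918 × 43.19% / 17.41% = 2.2773
β_Orrin = 0.424 × 25.44% / 17.41% = 0.6196
β_P = Σ w_i β_i = 0.39×0.2320 + 0.14×0.9183 + 0.21×2.2773 + 0.26×0.6196 = 0.8584
MRP = 12.5% − 4.2% = 8.30%
E(R_P) = R_f + β_P × MRP = 4.2% + 0.8584 × 8.3% = 11.32%

11.32%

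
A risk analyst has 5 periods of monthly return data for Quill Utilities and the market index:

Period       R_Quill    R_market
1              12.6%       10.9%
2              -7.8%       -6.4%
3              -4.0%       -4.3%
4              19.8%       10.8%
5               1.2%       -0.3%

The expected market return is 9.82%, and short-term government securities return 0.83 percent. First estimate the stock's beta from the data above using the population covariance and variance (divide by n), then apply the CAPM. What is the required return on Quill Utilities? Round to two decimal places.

Mean R_i = (12.6 − 7.8 − 4.0 + 19.8 + 1.2) / 5 = 4.3600%
Mean R_m = (10.9 − 6.4 − 4.3 + 10.8 − 0.3) / 5 = 2.1400%
Σ(R_i − R̄_i)(R_m − R̄_m) = 371.2880  ⇒  Cov = 371.2880 / 5 = 74.2576
Σ(R_m − R̄_m)² = 272.0920  ⇒  Var(R_m) = 272.0920 / 5 = 54.4184
β = Cov / Var(R_m) = 74.2576 / 54.4184 = 1.3646
MRP = 9.82% − 0.83% = 8.99%
E(R) = R_f + β × MRP = 0.83% + 1.3646 × 8.99% = 13.10%

13.10%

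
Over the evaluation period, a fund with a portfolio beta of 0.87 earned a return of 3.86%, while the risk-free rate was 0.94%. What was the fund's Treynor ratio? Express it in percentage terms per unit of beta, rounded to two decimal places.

3.36%

Treynor = (R_P − R_f) / β_P = (3.86% − 0.94%) / 0.8700 = 2.92% / 0.8700 = 3.36%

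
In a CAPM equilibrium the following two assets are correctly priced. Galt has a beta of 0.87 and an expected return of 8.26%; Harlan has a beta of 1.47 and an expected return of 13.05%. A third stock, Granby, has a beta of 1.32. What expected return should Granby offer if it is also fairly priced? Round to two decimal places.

11.85%

MRP (SML slope) = (13.05% − 8.26%) / (1.47 − 0.87) = 4.79% / 0.60 = 7.9833%
R_f (intercept) = 8.26% − 0.87 × 7.9833% = 1.3145%
E(R_Granby) = R_f + β × MRP = 1.3145% + 1.32 × 7.9833% = 11.85%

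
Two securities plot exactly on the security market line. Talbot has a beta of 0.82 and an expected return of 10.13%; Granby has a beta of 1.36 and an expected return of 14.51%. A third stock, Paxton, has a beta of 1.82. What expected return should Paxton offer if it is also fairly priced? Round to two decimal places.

MRP (SML slope) = (14.51% − 10.13%) / (1.36 − 0.82) = 4.38% / 0.54 = 8.1111%
R_f (intercept) = 10.13% − 0.82 × 8.1111% = 3.4789%
E(R_Paxton) = R_f + β × MRP = 3.4789% + 1.82 × 8.1111% = 18.24%

18.24%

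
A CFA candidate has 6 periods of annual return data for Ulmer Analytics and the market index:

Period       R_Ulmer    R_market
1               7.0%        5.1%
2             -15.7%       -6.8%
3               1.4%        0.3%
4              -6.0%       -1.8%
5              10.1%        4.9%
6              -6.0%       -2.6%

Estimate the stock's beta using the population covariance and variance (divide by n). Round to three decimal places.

2.047

Mean R_i = (7.0 − 15.7 + 1.4 − 6.0 + 10.1 − 6.0) / 6 = -1.5333%
Mean R_m = (5.1 − 6.8 + 0.3 − 1.8 + 4.9 − 2.6) / 6 = -0.1500%
Σ(R_i − R̄_i)(R_m − R̄_m) = 217.3900  ⇒  Cov = 217.3900 / 6 = 36.2317
Σ(R_m − R̄_m)² = 106.2150  ⇒  Var(R_m) = 106.2150 / 6 = 17.7025
β = Cov / Var(R_m) = 36.2317 / 17.7025 = 2.0467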